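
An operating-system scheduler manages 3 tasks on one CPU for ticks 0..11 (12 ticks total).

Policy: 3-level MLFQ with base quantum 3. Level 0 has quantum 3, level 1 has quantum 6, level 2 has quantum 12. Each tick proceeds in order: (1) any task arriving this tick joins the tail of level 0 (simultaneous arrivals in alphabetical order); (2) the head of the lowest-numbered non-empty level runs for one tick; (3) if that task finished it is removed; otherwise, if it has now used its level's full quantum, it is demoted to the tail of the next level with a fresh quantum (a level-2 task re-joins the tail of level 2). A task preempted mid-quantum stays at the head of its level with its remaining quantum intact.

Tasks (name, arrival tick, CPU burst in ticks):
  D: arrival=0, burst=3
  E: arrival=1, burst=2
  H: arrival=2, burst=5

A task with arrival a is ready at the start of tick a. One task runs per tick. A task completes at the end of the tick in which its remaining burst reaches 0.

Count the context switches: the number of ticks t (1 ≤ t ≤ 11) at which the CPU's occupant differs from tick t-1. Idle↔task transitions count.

t=0: L0/L1/L2 = D/-/- → run D
t=1: L0/L1/L2 = DE/-/- → run D
t=2: L0/L1/L2 = DEH/-/- → run D
t=3: L0/L1/L2 = EH/-/- → run E
t=4: L0/L1/L2 = EH/-/- → run E
t=5: L0/L1/L2 = H/-/- → run H
t=6: L0/L1/L2 = H/-/- → run H
t=7: L0/L1/L2 = H/-/- → run H
t=8: L0/L1/L2 = -/H/- → run H
t=9: L0/L1/L2 = -/H/- → run H
t=10: (idle)
t=11: (idle)

context switches = 3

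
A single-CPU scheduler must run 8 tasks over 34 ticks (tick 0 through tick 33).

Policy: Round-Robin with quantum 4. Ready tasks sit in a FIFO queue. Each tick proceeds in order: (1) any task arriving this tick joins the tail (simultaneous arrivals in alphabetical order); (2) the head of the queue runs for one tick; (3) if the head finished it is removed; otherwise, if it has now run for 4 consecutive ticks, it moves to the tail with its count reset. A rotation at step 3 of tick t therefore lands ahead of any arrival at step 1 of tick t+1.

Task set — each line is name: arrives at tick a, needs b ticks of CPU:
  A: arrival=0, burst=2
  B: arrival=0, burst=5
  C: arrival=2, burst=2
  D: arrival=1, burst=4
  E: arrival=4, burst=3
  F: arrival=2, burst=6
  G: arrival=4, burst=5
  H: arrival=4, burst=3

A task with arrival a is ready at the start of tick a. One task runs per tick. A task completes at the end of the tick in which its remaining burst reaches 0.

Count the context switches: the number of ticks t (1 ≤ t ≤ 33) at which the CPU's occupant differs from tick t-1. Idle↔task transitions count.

context switches = 11

t=0: queue=[A,B] q_used=0 → run A
t=1: queue=[A,B,D] q_used=1 → run A
t=2: queue=[B,D,C,F] q_used=0 → run B
t=3: queue=[B,D,C,F] q_used=1 → run B
t=4: queue=[B,D,C,F,E,G,H] q_used=2 → run B
t=5: queue=[B,D,C,F,E,G,H] q_used=3 → run B
t=6: queue=[D,C,F,E,G,H,B] q_used=0 → run D
t=7: queue=[D,C,F,E,G,H,B] q_used=1 → run D
t=8: queue=[D,C,F,E,G,H,B] q_used=2 → run D
t=9: queue=[D,C,F,E,G,H,B] q_used=3 → run D
t=10: queue=[C,F,E,G,H,B] q_used=0 → run C
t=11: queue=[C,F,E,G,H,B] q_used=1 → run C
t=12: queue=[F,E,G,H,B] q_used=0 → run F
t=13: queue=[F,E,G,H,B] q_used=1 → run F
t=14: queue=[F,E,G,H,B] q_used=2 → run F
t=15: queue=[F,E,G,H,B] q_used=3 → run F
t=16: queue=[E,G,H,B,F] q_used=0 → run E
t=17: queue=[E,G,H,B,F] q_used=1 → run E
t=18: queue=[E,G,H,B,F] q_used=2 → run E
t=19: queue=[G,H,B,F] q_used=0 → run G
t=20: queue=[G,H,B,F] q_used=1 → run G
t=21: queue=[G,H,B,F] q_used=2 → run G
t=22: queue=[G,H,B,F] q_used=3 → run G
t=23: queue=[H,B,F,G] q_used=0 → run H
t=24: queue=[H,B,F,G] q_used=1 → run H
t=25: queue=[H,B,F,G] q_used=2 → run H
t=26: queue=[B,F,G] q_used=0 → run B
t=27: queue=[F,G] q_used=0 → run F
t=28: queue=[F,G] q_used=1 → run F
t=29: queue=[G] q_used=0 → run G
t=30: (idle)
t=31: (idle)
t=32: (idle)
t=33: (idle)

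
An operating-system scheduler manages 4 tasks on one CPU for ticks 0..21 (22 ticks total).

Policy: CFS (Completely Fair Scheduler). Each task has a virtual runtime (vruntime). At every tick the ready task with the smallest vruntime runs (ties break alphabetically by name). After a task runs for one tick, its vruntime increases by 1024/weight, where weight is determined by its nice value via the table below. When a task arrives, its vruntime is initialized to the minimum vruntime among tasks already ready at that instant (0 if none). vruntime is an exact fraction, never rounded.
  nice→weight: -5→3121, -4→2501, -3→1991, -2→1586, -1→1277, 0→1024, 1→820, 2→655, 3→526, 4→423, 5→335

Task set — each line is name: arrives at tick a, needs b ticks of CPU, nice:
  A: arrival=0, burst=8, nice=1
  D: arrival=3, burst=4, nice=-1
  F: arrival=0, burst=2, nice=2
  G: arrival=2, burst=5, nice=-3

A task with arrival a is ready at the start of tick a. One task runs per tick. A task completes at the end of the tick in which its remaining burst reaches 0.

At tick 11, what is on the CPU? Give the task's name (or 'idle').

t=0: vr[A=0 F=0] → run A
t=1: vr[A=256/205 F=0] → run F
t=2: vr[A=256/205 F=1024/655 G=256/205] → run A
t=3: vr[A=512/205 D=256/205 F=1024/655 G=256/205] → run D
t=4: vr[A=512/205 D=536832/261785 F=1024/655 G=256/205] → run G
t=5: vr[A=512/205 D=536832/261785 F=1024/655 G=719616/408155] → run F
t=6: vr[A=512/205 D=536832/261785 G=719616/408155] → run G
t=7: vr[A=512/205 D=536832/261785 G=929536/408155] → run D
t=8: vr[A=512/205 D=746752/261785 G=929536/408155] → run G
t=9: vr[A=512/205 D=746752/261785 G=1139456/408155] → run A
t=10: vr[A=768/205 D=746752/261785 G=1139456/408155] → run G
t=11: vr[A=768/205 D=746752/261785 G=1349376/408155] → run D
t=12: vr[A=768/205 D=956672/261785 G=1349376/408155] → run G
t=13: vr[A=768/205 D=956672/261785] → run D
t=14: vr[A=768/205] → run A
t=15: vr[A=1024/205] → run A
t=16: vr[A=256/41] → run A
t=17: vr[A=1536/205] → run A
t=18: vr[A=1792/205] → run A
t=19: (idle)
t=20: (idle)
t=21: (idle)

running at tick 11 = D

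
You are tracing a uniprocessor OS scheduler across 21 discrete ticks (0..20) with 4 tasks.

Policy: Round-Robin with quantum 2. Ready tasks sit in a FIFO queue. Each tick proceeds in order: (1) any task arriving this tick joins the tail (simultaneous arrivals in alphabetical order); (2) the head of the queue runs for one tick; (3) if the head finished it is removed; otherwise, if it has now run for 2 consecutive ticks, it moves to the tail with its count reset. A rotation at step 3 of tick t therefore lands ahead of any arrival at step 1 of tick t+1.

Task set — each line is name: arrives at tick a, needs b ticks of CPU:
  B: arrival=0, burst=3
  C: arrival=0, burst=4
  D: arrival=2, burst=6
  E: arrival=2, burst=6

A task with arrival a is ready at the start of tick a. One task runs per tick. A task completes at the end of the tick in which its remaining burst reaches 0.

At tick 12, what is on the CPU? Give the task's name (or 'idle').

t=0: queue=[B,C] q_used=0 → run B
t=1: queue=[B,C] q_used=1 → run B
t=2: queue=[C,B,D,E] q_used=0 → run C
t=3: queue=[C,B,D,E] q_used=1 → run C
t=4: queue=[B,D,E,C] q_used=0 → run B
t=5: queue=[D,E,C] q_used=0 → run D
t=6: queue=[D,E,C] q_used=1 → run D
t=7: queue=[E,C,D] q_used=0 → run E
t=8: queue=[E,C,D] q_used=1 → run E
t=9: queue=[C,D,E] q_used=0 → run C
t=10: queue=[C,D,E] q_used=1 → run C
t=11: queue=[D,E] q_used=0 → run D
t=12: queue=[D,E] q_used=1 → run D
t=13: queue=[E,D] q_used=0 → run E
t=14: queue=[E,D] q_used=1 → run E
t=15: queue=[D,E] q_used=0 → run D
t=16: queue=[D,E] q_used=1 → run D
t=17: queue=[E] q_used=0 → run E
t=18: queue=[E] q_used=1 → run E
t=19: (idle)
t=20: (idle)

running at tick 12 = D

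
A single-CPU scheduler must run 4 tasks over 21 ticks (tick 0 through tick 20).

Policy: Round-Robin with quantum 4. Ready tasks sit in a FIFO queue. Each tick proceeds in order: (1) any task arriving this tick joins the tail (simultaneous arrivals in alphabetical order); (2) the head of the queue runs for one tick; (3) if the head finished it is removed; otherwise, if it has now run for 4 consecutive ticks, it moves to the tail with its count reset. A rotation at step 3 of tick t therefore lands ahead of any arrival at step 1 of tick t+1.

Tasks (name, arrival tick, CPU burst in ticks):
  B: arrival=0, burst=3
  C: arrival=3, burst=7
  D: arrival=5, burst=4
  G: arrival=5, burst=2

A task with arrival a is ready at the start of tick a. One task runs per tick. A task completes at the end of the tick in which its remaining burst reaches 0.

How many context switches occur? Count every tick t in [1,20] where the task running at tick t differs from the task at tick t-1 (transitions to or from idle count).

t=0: queue=[B] q_used=0 → run B
t=1: queue=[B] q_used=1 → run B
t=2: queue=[B] q_used=2 → run B
t=3: queue=[C] q_used=0 → run C
t=4: queue=[C] q_used=1 → run C
t=5: queue=[C,D,G] q_used=2 → run C
t=6: queue=[C,D,G] q_used=3 → run C
t=7: queue=[D,G,C] q_used=0 → run D
t=8: queue=[D,G,C] q_used=1 → run D
t=9: queue=[D,G,C] q_used=2 → run D
t=10: queue=[D,G,C] q_used=3 → run D
t=11: queue=[G,C] q_used=0 → run G
t=12: queue=[G,C] q_used=1 → run G
t=13: queue=[C] q_used=0 → run C
t=14: queue=[C] q_used=1 → run C
t=15: queue=[C] q_used=2 → run C
t=16: (idle)
t=17: (idle)
t=18: (idle)
t=19: (idle)
t=20: (idle)

context switches = 5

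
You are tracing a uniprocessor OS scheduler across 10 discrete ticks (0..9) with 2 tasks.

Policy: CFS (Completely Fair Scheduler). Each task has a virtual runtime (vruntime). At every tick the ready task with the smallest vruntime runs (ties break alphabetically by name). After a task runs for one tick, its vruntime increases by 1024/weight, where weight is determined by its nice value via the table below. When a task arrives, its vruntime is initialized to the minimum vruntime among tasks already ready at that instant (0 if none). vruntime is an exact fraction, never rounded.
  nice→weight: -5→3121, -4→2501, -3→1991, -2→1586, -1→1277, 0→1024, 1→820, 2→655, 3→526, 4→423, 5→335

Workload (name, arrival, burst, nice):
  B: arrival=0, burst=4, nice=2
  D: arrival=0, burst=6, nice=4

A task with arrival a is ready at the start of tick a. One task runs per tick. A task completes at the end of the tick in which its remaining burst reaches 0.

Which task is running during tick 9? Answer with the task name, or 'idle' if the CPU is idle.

t=0: vr[B=0 D=0] → run B
t=1: vr[B=1024/655 D=0] → run D
t=2: vr[B=1024/655 D=1024/423] → run B
t=3: vr[B=2048/655 D=1024/423] → run D
t=4: vr[B=2048/655 D=2048/423] → run B
t=5: vr[B=3072/655 D=2048/423] → run B
t=6: vr[D=2048/423] → run D
t=7: vr[D=1024/141] → run D
t=8: vr[D=4096/423] → run D
t=9: vr[D=5120/423] → run D

running at tick 9 = D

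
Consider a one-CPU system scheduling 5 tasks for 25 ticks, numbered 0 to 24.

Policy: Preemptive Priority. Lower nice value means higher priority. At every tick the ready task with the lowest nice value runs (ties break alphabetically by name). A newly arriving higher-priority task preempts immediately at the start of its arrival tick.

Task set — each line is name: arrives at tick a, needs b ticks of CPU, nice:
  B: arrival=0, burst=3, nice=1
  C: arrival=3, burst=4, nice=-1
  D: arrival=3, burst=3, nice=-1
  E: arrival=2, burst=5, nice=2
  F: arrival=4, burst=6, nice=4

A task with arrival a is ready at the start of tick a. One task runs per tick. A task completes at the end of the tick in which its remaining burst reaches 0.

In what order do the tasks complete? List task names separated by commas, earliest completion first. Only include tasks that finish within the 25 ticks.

t=0: ready={B} → run B
t=1: ready={B} → run B
t=2: ready={B,E} → run B
t=3: ready={C,D,E} → run C
t=4: ready={C,D,E,F} → run C
t=5: ready={C,D,E,F} → run C
t=6: ready={C,D,E,F} → run C
t=7: ready={D,E,F} → run D
t=8: ready={D,E,F} → run D
t=9: ready={D,E,F} → run D
t=10: ready={E,F} → run E
t=11: ready={E,F} → run E
t=12: ready={E,F} → run E
t=13: ready={E,F} → run E
t=14: ready={E,F} → run E
t=15: ready={F} → run F
t=16: ready={F} → run F
t=17: ready={F} → run F
t=18: ready={F} → run F
t=19: ready={F} → run F
t=20: ready={F} → run F
t=21: (idle)
t=22: (idle)
t=23: (idle)
t=24: (idle)

completion order = B, C, D, E, F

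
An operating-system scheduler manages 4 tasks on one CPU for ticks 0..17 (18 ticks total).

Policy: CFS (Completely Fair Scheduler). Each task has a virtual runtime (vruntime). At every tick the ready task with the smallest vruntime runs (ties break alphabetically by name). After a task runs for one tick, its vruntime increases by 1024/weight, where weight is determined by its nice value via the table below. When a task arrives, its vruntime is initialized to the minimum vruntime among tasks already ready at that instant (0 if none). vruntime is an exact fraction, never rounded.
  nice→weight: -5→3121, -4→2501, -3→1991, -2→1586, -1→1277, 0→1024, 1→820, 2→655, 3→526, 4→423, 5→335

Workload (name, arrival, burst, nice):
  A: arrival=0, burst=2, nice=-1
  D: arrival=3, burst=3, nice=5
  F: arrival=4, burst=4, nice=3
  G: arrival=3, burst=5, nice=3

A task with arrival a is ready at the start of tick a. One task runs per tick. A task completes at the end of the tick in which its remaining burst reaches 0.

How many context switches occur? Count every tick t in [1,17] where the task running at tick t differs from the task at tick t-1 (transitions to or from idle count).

t=0: vr[A=0] → run A
t=1: vr[A=1024/1277] → run A
t=2: (idle)
t=3: vr[D=0 G=0] → run D
t=4: vr[D=1024/335 F=0 G=0] → run F
t=5: vr[D=1024/335 F=512/263 G=0] → run G
t=6: vr[D=1024/335 F=512/263 G=512/263] → run F
t=7: vr[D=1024/335 F=1024/263 G=512/263] → run G
t=8: vr[D=1024/335 F=1024/263 G=1024/263] → run D
t=9: vr[D=2048/335 F=1024/263 G=1024/263] → run F
t=10: vr[D=2048/335 F=1536/263 G=1024/263] → run G
t=11: vr[D=2048/335 F=1536/263 G=1536/263] → run F
t=12: vr[D=2048/335 G=1536/263] → run G
t=13: vr[D=2048/335 G=2048/263] → run D
t=14: vr[G=2048/263] → run G
t=15: (idle)
t=16: (idle)
t=17: (idle)

context switches = 14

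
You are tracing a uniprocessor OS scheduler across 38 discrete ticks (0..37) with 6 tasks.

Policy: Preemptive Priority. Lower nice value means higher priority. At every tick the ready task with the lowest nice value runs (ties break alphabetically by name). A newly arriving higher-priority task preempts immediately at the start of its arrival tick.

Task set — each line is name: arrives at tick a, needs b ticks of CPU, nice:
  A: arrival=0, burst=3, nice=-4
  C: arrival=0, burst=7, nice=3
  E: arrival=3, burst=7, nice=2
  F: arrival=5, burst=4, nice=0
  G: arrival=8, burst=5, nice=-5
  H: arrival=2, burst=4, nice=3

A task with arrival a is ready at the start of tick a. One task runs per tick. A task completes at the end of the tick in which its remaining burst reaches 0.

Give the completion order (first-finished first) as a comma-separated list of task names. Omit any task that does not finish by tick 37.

t=0: ready={A,C} → run A
t=1: ready={A,C} → run A
t=2: ready={A,C,H} → run A
t=3: ready={C,E,H} → run E
t=4: ready={C,E,H} → run E
t=5: ready={C,E,F,H} → run F
t=6: ready={C,E,F,H} → run F
t=7: ready={C,E,F,H} → run F
t=8: ready={C,E,F,G,H} → run G
t=9: ready={C,E,F,G,H} → run G
t=10: ready={C,E,F,G,H} → run G
t=11: ready={C,E,F,G,H} → run G
t=12: ready={C,E,F,G,H} → run G
t=13: ready={C,E,F,H} → run F
t=14: ready={C,E,H} → run E
t=15: ready={C,E,H} → run E
t=16: ready={C,E,H} → run E
t=17: ready={C,E,H} → run E
t=18: ready={C,E,H} → run E
t=19: ready={C,H} → run C
t=20: ready={C,H} → run C
t=21: ready={C,H} → run C
t=22: ready={C,H} → run C
t=23: ready={C,H} → run C
t=24: ready={C,H} → run C
t=25: ready={C,H} → run C
t=26: ready={H} → run H
t=27: ready={H} → run H
t=28: ready={H} → run H
t=29: ready={H} → run H
t=30: (idle)
t=31: (idle)
t=32: (idle)
t=33: (idle)
t=34: (idle)
t=35: (idle)
t=36: (idle)
t=37: (idle)

completion order = A, G, F, E, C, H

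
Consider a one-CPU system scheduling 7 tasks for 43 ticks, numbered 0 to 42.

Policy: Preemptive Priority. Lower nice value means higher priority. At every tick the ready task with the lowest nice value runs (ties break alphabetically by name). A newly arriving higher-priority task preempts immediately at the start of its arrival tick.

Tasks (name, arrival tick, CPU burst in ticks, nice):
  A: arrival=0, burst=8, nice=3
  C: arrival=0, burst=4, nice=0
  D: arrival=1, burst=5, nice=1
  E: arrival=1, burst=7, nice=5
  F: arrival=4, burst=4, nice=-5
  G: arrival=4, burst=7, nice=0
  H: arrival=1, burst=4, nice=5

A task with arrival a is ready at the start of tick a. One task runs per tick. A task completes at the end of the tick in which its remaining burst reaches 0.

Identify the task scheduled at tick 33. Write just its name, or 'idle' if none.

running at tick 33 = E

t=0: ready={A,C} → run C
t=1: ready={A,C,D,E,H} → run C
t=2: ready={A,C,D,E,H} → run C
t=3: ready={A,C,D,E,H} → run C
t=4: ready={A,D,E,F,G,H} → run F
t=5: ready={A,D,E,F,G,H} → run F
t=6: ready={A,D,E,F,G,H} → run F
t=7: ready={A,D,E,F,G,H} → run F
t=8: ready={A,D,E,G,H} → run G
t=9: ready={A,D,E,G,H} → run G
t=10: ready={A,D,E,G,H} → run G
t=11: ready={A,D,E,G,H} → run G
t=12: ready={A,D,E,G,H} → run G
t=13: ready={A,D,E,G,H} → run G
t=14: ready={A,D,E,G,H} → run G
t=15: ready={A,D,E,H} → run D
t=16: ready={A,D,E,H} → run D
t=17: ready={A,D,E,H} → run D
t=18: ready={A,D,E,H} → run D
t=19: ready={A,D,E,H} → run D
t=20: ready={A,E,H} → run A
t=21: ready={A,E,H} → run A
t=22: ready={A,E,H} → run A
t=23: ready={A,E,H} → run A
t=24: ready={A,E,H} → run A
t=25: ready={A,E,H} → run A
t=26: ready={A,E,H} → run A
t=27: ready={A,E,H} → run A
t=28: ready={E,H} → run E
t=29: ready={E,H} → run E
t=30: ready={E,H} → run E
t=31: ready={E,H} → run E
t=32: ready={E,H} → run E
t=33: ready={E,H} → run E
t=34: ready={E,H} → run E
t=35: ready={H} → run H
t=36: ready={H} → run H
t=37: ready={H} → run H
t=38: ready={H} → run H
t=39: (idle)
t=40: (idle)
t=41: (idle)
t=42: (idle)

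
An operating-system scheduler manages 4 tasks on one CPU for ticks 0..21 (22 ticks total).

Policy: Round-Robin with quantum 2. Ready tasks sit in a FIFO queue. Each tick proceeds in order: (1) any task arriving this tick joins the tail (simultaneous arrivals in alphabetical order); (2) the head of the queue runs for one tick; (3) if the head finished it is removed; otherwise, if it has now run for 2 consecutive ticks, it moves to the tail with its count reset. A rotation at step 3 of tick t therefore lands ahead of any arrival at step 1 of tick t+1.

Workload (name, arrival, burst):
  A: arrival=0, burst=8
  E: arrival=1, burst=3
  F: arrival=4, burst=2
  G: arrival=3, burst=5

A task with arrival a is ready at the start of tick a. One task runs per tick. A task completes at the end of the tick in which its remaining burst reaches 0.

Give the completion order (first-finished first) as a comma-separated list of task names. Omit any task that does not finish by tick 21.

t=0: queue=[A] q_used=0 → run A
t=1: queue=[A,E] q_used=1 → run A
t=2: queue=[E,A] q_used=0 → run E
t=3: queue=[E,A,G] q_used=1 → run E
t=4: queue=[A,G,E,F] q_used=0 → run A
t=5: queue=[A,G,E,F] q_used=1 → run A
t=6: queue=[G,E,F,A] q_used=0 → run G
t=7: queue=[G,E,F,A] q_used=1 → run G
t=8: queue=[E,F,A,G] q_used=0 → run E
t=9: queue=[F,A,G] q_used=0 → run F
t=10: queue=[F,A,G] q_used=1 → run F
t=11: queue=[A,G] q_used=0 → run A
t=12: queue=[A,G] q_used=1 → run A
t=13: queue=[G,A] q_used=0 → run G
t=14: queue=[G,A] q_used=1 → run G
t=15: queue=[A,G] q_used=0 → run A
t=16: queue=[A,G] q_used=1 → run A
t=17: queue=[G] q_used=0 → run G
t=18: (idle)
t=19: (idle)
t=20: (idle)
t=21: (idle)

completion order = E, F, A, G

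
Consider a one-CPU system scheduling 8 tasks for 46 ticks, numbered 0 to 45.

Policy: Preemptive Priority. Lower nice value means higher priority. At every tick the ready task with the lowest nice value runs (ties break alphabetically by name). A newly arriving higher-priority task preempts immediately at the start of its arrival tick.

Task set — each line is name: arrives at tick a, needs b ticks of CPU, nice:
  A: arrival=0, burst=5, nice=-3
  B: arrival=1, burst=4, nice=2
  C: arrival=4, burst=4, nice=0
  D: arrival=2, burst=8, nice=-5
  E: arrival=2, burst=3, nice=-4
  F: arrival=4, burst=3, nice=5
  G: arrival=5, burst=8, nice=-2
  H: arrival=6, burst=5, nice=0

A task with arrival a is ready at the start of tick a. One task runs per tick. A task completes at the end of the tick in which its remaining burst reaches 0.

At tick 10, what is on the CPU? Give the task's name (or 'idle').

t=0: ready={A} → run A
t=1: ready={A,B} → run A
t=2: ready={A,B,D,E} → run D
t=3: ready={A,B,D,E} → run D
t=4: ready={A,B,C,D,E,F} → run D
t=5: ready={A,B,C,D,E,F,G} → run D
t=6: ready={A,B,C,D,E,F,G,H} → run D
t=7: ready={A,B,C,D,E,F,G,H} → run D
t=8: ready={A,B,C,D,E,F,G,H} → run D
t=9: ready={A,B,C,D,E,F,G,H} → run D
t=10: ready={A,B,C,E,F,G,H} → run E
t=11: ready={A,B,C,E,F,G,H} → run E
t=12: ready={A,B,C,E,F,G,H} → run E
t=13: ready={A,B,C,F,G,H} → run A
t=14: ready={A,B,C,F,G,H} → run A
t=15: ready={A,B,C,F,G,H} → run A
t=16: ready={B,C,F,G,H} → run G
t=17: ready={B,C,F,G,H} → run G
t=18: ready={B,C,F,G,H} → run G
t=19: ready={B,C,F,G,H} → run G
t=20: ready={B,C,F,G,H} → run G
t=21: ready={B,C,F,G,H} → run G
t=22: ready={B,C,F,G,H} → run G
t=23: ready={B,C,F,G,H} → run G
t=24: ready={B,C,F,H} → run C
t=25: ready={B,C,F,H} → run C
t=26: ready={B,C,F,H} → run C
t=27: ready={B,C,F,H} → run C
t=28: ready={B,F,H} → run H
t=29: ready={B,F,H} → run H
t=30: ready={B,F,H} → run H
t=31: ready={B,F,H} → run H
t=32: ready={B,F,H} → run H
t=33: ready={B,F} → run B
t=34: ready={B,F} → run B
t=35: ready={B,F} → run B
t=36: ready={B,F} → run B
t=37: ready={F} → run F
t=38: ready={F} → run F
t=39: ready={F} → run F
t=40: (idle)
t=41: (idle)
t=42: (idle)
t=43: (idle)
t=44: (idle)
t=45: (idle)

running at tick 10 = E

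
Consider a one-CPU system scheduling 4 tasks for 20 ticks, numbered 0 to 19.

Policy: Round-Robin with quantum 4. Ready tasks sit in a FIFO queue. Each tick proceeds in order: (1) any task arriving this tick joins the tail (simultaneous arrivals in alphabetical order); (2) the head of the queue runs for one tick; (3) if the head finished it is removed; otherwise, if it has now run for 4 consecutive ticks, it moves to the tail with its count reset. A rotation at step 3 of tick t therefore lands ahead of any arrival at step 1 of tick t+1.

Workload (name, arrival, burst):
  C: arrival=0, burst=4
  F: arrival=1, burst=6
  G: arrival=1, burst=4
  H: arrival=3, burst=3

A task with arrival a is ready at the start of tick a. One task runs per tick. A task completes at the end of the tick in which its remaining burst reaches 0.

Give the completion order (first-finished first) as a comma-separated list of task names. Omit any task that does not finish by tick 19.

t=0: queue=[C] q_used=0 → run C
t=1: queue=[C,F,G] q_used=1 → run C
t=2: queue=[C,F,G] q_used=2 → run C
t=3: queue=[C,F,G,H] q_used=3 → run C
t=4: queue=[F,G,H] q_used=0 → run F
t=5: queue=[F,G,H] q_used=1 → run F
t=6: queue=[F,G,H] q_used=2 → run F
t=7: queue=[F,G,H] q_used=3 → run F
t=8: queue=[G,H,F] q_used=0 → run G
t=9: queue=[G,H,F] q_used=1 → run G
t=10: queue=[G,H,F] q_used=2 → run G
t=11: queue=[G,H,F] q_used=3 → run G
t=12: queue=[H,F] q_used=0 → run H
t=13: queue=[H,F] q_used=1 → run H
t=14: queue=[H,F] q_used=2 → run H
t=15: queue=[F] q_used=0 → run F
t=16: queue=[F] q_used=1 → run F
t=17: (idle)
t=18: (idle)
t=19: (idle)

completion order = C, G, H, F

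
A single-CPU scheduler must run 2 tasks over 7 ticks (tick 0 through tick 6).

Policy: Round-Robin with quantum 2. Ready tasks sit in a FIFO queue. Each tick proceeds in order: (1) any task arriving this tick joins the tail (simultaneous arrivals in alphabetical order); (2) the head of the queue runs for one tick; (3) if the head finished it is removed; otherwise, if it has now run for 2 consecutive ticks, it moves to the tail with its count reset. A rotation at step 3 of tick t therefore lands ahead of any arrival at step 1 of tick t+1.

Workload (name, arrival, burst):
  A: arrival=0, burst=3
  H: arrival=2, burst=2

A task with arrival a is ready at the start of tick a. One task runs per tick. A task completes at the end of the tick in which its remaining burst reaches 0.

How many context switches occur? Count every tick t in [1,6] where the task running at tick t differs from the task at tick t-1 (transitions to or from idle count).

context switches = 2

t=0: queue=[A] q_used=0 → run A
t=1: queue=[A] q_used=1 → run A
t=2: queue=[A,H] q_used=0 → run A
t=3: queue=[H] q_used=0 → run H
t=4: queue=[H] q_used=1 → run H
t=5: (idle)
t=6: (idle)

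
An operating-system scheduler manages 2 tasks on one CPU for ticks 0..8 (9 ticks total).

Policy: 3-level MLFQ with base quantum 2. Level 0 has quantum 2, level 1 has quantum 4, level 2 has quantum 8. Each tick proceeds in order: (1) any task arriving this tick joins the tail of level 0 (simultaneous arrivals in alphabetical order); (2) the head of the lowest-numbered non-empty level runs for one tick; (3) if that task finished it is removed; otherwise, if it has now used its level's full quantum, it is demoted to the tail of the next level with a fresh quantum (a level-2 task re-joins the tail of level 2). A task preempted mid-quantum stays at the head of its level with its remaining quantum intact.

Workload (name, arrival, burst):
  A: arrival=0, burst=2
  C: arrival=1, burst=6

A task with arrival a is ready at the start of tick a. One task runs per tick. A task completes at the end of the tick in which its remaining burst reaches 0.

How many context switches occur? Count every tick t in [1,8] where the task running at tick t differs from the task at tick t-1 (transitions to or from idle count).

context switches = 2

t=0: L0/L1/L2 = A/-/- → run A
t=1: L0/L1/L2 = AC/-/- → run A
t=2: L0/L1/L2 = C/-/- → run C
t=3: L0/L1/L2 = C/-/- → run C
t=4: L0/L1/L2 = -/C/- → run C
t=5: L0/L1/L2 = -/C/- → run C
t=6: L0/L1/L2 = -/C/- → run C
t=7: L0/L1/L2 = -/C/- → run C
t=8: (idle)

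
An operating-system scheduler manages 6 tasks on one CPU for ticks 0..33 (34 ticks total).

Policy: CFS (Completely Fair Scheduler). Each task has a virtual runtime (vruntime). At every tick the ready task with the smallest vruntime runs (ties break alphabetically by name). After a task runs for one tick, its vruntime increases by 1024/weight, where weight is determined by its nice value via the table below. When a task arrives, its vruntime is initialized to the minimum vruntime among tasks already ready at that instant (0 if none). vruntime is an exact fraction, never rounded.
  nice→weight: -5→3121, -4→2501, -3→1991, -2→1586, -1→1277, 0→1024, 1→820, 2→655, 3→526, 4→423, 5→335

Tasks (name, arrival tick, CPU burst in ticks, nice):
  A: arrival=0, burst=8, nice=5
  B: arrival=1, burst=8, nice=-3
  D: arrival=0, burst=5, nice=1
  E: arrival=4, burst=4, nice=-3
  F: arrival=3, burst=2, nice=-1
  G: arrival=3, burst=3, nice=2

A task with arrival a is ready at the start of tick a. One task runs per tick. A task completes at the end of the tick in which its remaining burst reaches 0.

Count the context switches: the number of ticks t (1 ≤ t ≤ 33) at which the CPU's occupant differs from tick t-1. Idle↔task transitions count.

context switches = 23

t=0: vr[A=0 D=0] → run A
t=1: vr[A=1024/335 B=0 D=0] → run B
t=2: vr[A=1024/335 B=1024/1991 D=0] → run D
t=3: vr[A=1024/335 B=1024/1991 D=256/205 F=1024/1991 G=1024/1991] → run B
t=4: vr[A=1024/335 B=2048/1991 D=256/205 E=1024/1991 F=1024/1991 G=1024/1991] → run E
t=5: vr[A=1024/335 B=2048/1991 D=256/205 E=2048/1991 F=1024/1991 G=1024/1991] → run F
t=6: vr[A=1024/335 B=2048/1991 D=256/205 E=2048/1991 F=3346432/2542507 G=1024/1991] → run G
t=7: vr[A=1024/335 B=2048/1991 D=256/205 E=2048/1991 F=3346432/2542507 G=2709504/1304105] → run B
t=8: vr[A=1024/335 B=3072/1991 D=256/205 E=2048/1991 F=3346432/2542507 G=2709504/1304105] → run E
t=9: vr[A=1024/335 B=3072/1991 D=256/205 E=3072/1991 F=3346432/2542507 G=2709504/1304105] → run D
t=10: vr[A=1024/335 B=3072/1991 D=512/205 E=3072/1991 F=3346432/2542507 G=2709504/1304105] → run F
t=11: vr[A=1024/335 B=3072/1991 D=512/205 E=3072/1991 G=2709504/1304105] → run B
t=12: vr[A=1024/335 B=4096/1991 D=512/205 E=3072/1991 G=2709504/1304105] → run E
t=13: vr[A=1024/335 B=4096/1991 D=512/205 E=4096/1991 G=2709504/1304105] → run B
t=14: vr[A=1024/335 B=5120/1991 D=512/205 E=4096/1991 G=2709504/1304105] → run E
t=15: vr[A=1024/335 B=5120/1991 D=512/205 G=2709504/1304105] → run G
t=16: vr[A=1024/335 B=5120/1991 D=512/205 G=4748288/1304105] → run D
t=17: vr[A=1024/335 B=5120/1991 D=768/205 G=4748288/1304105] → run B
t=18: vr[A=1024/335 B=6144/1991 D=768/205 G=4748288/1304105] → run A
t=19: vr[A=2048/335 B=6144/1991 D=768/205 G=4748288/1304105] → run B
t=20: vr[A=2048/335 B=7168/1991 D=768/205 G=4748288/1304105] → run B
t=21: vr[A=2048/335 D=768/205 G=4748288/1304105] → run G
t=22: vr[A=2048/335 D=768/205] → run D
t=23: vr[A=2048/335 D=1024/205] → run D
t=24: vr[A=2048/335] → run A
t=25: vr[A=3072/335] → run A
t=26: vr[A=4096/335] → run A
t=27: vr[A=1024/67] → run A
t=28: vr[A=6144/335] → run A
t=29: vr[A=7168/335] → run A
t=30: (idle)
t=31: (idle)
t=32: (idle)
t=33: (idle)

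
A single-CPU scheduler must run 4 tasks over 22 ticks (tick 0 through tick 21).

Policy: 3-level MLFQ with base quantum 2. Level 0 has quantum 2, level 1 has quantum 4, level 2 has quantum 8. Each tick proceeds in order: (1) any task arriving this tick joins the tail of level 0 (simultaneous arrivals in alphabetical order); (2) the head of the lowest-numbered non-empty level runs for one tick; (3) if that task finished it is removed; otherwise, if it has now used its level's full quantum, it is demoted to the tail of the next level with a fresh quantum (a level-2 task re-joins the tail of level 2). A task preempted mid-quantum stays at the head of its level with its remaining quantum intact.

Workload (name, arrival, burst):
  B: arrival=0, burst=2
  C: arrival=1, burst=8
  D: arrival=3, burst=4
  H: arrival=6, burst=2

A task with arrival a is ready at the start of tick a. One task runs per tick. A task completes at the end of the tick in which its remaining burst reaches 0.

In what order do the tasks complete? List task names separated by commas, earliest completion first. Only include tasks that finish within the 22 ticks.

completion order = B, H, D, C

t=0: L0/L1/L2 = B/-/- → run B
t=1: L0/L1/L2 = BC/-/- → run B
t=2: L0/L1/L2 = C/-/- → run C
t=3: L0/L1/L2 = CD/-/- → run C
t=4: L0/L1/L2 = D/C/- → run D
t=5: L0/L1/L2 = D/C/- → run D
t=6: L0/L1/L2 = H/CD/- → run H
t=7: L0/L1/L2 = H/CD/- → run H
t=8: L0/L1/L2 = -/CD/- → run C
t=9: L0/L1/L2 = -/CD/- → run C
t=10: L0/L1/L2 = -/CD/- → run C
t=11: L0/L1/L2 = -/CD/- → run C
t=12: L0/L1/L2 = -/D/C → run D
t=13: L0/L1/L2 = -/D/C → run D
t=14: L0/L1/L2 = -/-/C → run C
t=15: L0/L1/L2 = -/-/C → run C
t=16: (idle)
t=17: (idle)
t=18: (idle)
t=19: (idle)
t=20: (idle)
t=21: (idle)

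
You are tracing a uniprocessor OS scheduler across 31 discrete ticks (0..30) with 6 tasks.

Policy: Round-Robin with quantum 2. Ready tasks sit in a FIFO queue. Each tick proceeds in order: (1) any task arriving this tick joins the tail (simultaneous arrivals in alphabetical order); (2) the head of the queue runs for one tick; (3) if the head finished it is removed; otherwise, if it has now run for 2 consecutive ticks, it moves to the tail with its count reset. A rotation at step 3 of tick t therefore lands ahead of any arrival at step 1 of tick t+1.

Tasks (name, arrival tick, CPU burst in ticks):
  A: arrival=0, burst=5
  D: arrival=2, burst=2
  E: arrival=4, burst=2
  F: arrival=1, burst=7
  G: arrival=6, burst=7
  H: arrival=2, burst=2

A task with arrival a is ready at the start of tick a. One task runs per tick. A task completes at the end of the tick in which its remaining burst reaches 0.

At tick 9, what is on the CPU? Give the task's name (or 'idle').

running at tick 9 = H

t=0: queue=[A] q_used=0 → run A
t=1: queue=[A,F] q_used=1 → run A
t=2: queue=[F,A,D,H] q_used=0 → run F
t=3: queue=[F,A,D,H] q_used=1 → run F
t=4: queue=[A,D,H,F,E] q_used=0 → run A
t=5: queue=[A,D,H,F,E] q_used=1 → run A
t=6: queue=[D,H,F,E,A,G] q_used=0 → run D
t=7: queue=[D,H,F,E,A,G] q_used=1 → run D
t=8: queue=[H,F,E,A,G] q_used=0 → run H
t=9: queue=[H,F,E,A,G] q_used=1 → run H
t=10: queue=[F,E,A,G] q_used=0 → run F
t=11: queue=[F,E,A,G] q_used=1 → run F
t=12: queue=[E,A,G,F] q_used=0 → run E
t=13: queue=[E,A,G,F] q_used=1 → run E
t=14: queue=[A,G,F] q_used=0 → run A
t=15: queue=[G,F] q_used=0 → run G
t=16: queue=[G,F] q_used=1 → run G
t=17: queue=[F,G] q_used=0 → run F
t=18: queue=[F,G] q_used=1 → run F
t=19: queue=[G,F] q_used=0 → run G
t=20: queue=[G,F] q_used=1 → run G
t=21: queue=[F,G] q_used=0 → run F
t=22: queue=[G] q_used=0 → run G
t=23: queue=[G] q_used=1 → run G
t=24: queue=[G] q_used=0 → run G
t=25: (idle)
t=26: (idle)
t=27: (idle)
t=28: (idle)
t=29: (idle)
t=30: (idle)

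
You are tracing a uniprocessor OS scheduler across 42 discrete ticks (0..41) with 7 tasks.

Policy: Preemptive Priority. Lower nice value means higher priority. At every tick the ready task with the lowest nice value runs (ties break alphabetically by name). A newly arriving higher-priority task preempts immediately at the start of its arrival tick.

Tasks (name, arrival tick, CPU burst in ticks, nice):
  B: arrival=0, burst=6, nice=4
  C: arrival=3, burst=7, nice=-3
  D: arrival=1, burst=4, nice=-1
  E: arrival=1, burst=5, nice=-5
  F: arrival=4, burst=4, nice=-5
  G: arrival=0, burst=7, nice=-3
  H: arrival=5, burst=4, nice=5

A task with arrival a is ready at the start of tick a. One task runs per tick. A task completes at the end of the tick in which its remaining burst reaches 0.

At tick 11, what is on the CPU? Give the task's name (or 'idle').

t=0: ready={B,G} → run G
t=1: ready={B,D,E,G} → run E
t=2: ready={B,D,E,G} → run E
t=3: ready={B,C,D,E,G} → run E
t=4: ready={B,C,D,E,F,G} → run E
t=5: ready={B,C,D,E,F,G,H} → run E
t=6: ready={B,C,D,F,G,H} → run F
t=7: ready={B,C,D,F,G,H} → run F
t=8: ready={B,C,D,F,G,H} → run F
t=9: ready={B,C,D,F,G,H} → run F
t=10: ready={B,C,D,G,H} → run C
t=11: ready={B,C,D,G,H} → run C
t=12: ready={B,C,D,G,H} → run C
t=13: ready={B,C,D,G,H} → run C
t=14: ready={B,C,D,G,H} → run C
t=15: ready={B,C,D,G,H} → run C
t=16: ready={B,C,D,G,H} → run C
t=17: ready={B,D,G,H} → run G
t=18: ready={B,D,G,H} → run G
t=19: ready={B,D,G,H} → run G
t=20: ready={B,D,G,H} → run G
t=21: ready={B,D,G,H} → run G
t=22: ready={B,D,G,H} → run G
t=23: ready={B,D,H} → run D
t=24: ready={B,D,H} → run D
t=25: ready={B,D,H} → run D
t=26: ready={B,D,H} → run D
t=27: ready={B,H} → run B
t=28: ready={B,H} → run B
t=29: ready={B,H} → run B
t=30: ready={B,H} → run B
t=31: ready={B,H} → run B
t=32: ready={B,H} → run B
t=33: ready={H} → run H
t=34: ready={H} → run H
t=35: ready={H} → run H
t=36: ready={H} → run H
t=37: (idle)
t=38: (idle)
t=39: (idle)
t=40: (idle)
t=41: (idle)

running at tick 11 = C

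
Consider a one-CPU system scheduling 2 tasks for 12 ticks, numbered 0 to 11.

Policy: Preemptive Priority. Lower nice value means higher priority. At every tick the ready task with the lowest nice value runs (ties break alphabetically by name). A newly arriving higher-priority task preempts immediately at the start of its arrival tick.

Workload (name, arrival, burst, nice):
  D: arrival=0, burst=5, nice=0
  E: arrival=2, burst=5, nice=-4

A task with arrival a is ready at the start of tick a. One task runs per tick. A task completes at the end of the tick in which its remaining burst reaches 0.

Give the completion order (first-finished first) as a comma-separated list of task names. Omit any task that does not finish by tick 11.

completion order = E, D

t=0: ready={D} → run D
t=1: ready={D} → run D
t=2: ready={D,E} → run E
t=3: ready={D,E} → run E
t=4: ready={D,E} → run E
t=5: ready={D,E} → run E
t=6: ready={D,E} → run E
t=7: ready={D} → run D
t=8: ready={D} → run D
t=9: ready={D} → run D
t=10: (idle)
t=11: (idle)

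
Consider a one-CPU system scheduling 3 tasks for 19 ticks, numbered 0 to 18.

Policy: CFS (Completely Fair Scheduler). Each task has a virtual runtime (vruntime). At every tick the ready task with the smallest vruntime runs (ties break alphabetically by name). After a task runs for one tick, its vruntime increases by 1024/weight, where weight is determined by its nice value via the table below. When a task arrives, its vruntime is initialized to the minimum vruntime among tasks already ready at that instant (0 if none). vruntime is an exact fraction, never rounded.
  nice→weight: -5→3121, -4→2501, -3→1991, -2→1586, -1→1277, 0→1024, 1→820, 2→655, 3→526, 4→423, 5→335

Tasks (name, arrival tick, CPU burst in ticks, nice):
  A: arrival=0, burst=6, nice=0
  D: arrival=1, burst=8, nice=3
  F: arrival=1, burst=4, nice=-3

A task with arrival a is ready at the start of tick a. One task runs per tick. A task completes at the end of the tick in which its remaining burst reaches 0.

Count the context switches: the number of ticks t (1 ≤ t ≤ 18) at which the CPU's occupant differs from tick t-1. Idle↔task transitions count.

t=0: vr[A=0] → run A
t=1: vr[A=1 D=1 F=1] → run A
t=2: vr[A=2 D=1 F=1] → run D
t=3: vr[A=2 D=775/263 F=1] → run F
t=4: vr[A=2 D=775/263 F=3015/1991] → run F
t=5: vr[A=2 D=775/263 F=4039/1991] → run A
t=6: vr[A=3 D=775/263 F=4039/1991] → run F
t=7: vr[A=3 D=775/263 F=5063/1991] → run F
t=8: vr[A=3 D=775/263] → run D
t=9: vr[A=3 D=1287/263] → run A
t=10: vr[A=4 D=1287/263] → run A
t=11: vr[A=5 D=1287/263] → run D
t=12: vr[A=5 D=1799/263] → run A
t=13: vr[D=1799/263] → run D
t=14: vr[D=2311/263] → run D
t=15: vr[D=2823/263] → run D
t=16: vr[D=3335/263] → run D
t=17: vr[D=3847/263] → run D
t=18: (idle)

context switches = 10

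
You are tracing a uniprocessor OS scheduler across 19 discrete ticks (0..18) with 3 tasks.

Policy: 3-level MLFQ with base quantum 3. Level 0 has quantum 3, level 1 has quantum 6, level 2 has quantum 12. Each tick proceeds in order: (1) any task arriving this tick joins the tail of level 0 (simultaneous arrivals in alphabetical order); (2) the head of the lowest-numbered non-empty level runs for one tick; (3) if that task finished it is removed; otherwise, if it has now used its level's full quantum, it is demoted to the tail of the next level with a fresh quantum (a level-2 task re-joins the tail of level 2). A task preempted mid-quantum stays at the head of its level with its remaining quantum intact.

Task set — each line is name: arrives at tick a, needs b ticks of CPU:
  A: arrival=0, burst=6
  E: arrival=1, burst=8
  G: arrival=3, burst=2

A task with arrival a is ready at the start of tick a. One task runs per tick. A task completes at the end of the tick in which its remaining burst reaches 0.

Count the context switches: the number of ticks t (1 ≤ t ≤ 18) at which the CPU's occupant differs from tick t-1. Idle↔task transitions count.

context switches = 5

t=0: L0/L1/L2 = A/-/- → run A
t=1: L0/L1/L2 = AE/-/- → run A
t=2: L0/L1/L2 = AE/-/- → run A
t=3: L0/L1/L2 = EG/A/- → run E
t=4: L0/L1/L2 = EG/A/- → run E
t=5: L0/L1/L2 = EG/A/- → run E
t=6: L0/L1/L2 = G/AE/- → run G
t=7: L0/L1/L2 = G/AE/- → run G
t=8: L0/L1/L2 = -/AE/- → run A
t=9: L0/L1/L2 = -/AE/- → run A
t=10: L0/L1/L2 = -/AE/- → run A
t=11: L0/L1/L2 = -/E/- → run E
t=12: L0/L1/L2 = -/E/- → run E
t=13: L0/L1/L2 = -/E/- → run E
t=14: L0/L1/L2 = -/E/- → run E
t=15: L0/L1/L2 = -/E/- → run E
t=16: (idle)
t=17: (idle)
t=18: (idle)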